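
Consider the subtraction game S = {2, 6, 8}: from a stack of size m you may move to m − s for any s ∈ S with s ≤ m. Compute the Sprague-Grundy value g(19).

0

Grundy values for subtraction set {2, 6, 8}:
k:     0  1  2  3  4  5  6  7  8  9 10 11 12 13 14 15 16 17 18 19
g(k):  0  0  1  1  0  0  1  1  2  2  3  3  2  2  0  0  1  1  0  0
So g(19) = 0.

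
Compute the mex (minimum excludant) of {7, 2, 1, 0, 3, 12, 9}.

The values 0, 1, 2, 3 are all present; 4 is the first non-negative integer missing from the set.

4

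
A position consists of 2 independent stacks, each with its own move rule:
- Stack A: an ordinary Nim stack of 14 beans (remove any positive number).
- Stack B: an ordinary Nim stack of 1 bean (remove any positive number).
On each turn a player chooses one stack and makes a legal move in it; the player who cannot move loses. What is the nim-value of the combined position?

15

Stack A is a plain Nim stack of size 14, so its Grundy value is 14.
Stack B is a plain Nim stack of size 1, so its Grundy value is 1.
By the Sprague-Grundy theorem, the Grundy value of a sum of independent games is the XOR of the component values.
Combined value = 14 XOR 1 = 15.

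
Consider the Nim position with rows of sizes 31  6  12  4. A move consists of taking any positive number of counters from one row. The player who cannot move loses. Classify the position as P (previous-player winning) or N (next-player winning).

N-position

Compute the nim-sum pairwise:
31 ^ 6 = 25
25 ^ 12 = 21
21 ^ 4 = 17
The nim-sum is 17 ≠ 0, so this is an N-position: the player to move can win.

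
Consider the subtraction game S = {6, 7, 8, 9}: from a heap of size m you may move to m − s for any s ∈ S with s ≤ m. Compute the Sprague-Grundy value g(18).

Compute g(0), g(1), … for moves {6, 7, 8, 9}:
k:     0  1  2  3  4  5  6  7  8  9 10 11 12 13 14 15 16 17 18
g(k):  0  0  0  0  0  0  1  1  1  1  1  1  2  2  2  0  0  0  0
So g(18) = 0.

0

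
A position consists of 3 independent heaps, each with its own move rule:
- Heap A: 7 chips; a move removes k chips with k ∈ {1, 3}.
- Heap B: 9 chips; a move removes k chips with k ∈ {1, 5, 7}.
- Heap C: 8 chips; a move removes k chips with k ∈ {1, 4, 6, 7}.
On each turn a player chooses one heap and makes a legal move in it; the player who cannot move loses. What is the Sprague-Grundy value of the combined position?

Grundy values for heap A (subtraction set {1, 3}):
k:     0  1  2  3  4  5  6  7
g(k):  0  1  0  1  0  1  0  1
So g(7) = 1.
Build the Grundy sequence for heap B with g(k) = mex{g(k−s) : s ∈ {1, 5, 7}, s ≤ k}:
g(0) = mex{} = 0
g(1) = mex{0} = 1
g(2) = mex{1} = 0
g(3) = mex{0} = 1
g(4) = mex{1} = 0
g(5) = mex{0} = 1
g(6) = mex{1} = 0
g(7) = mex{0} = 1
g(8) = mex{1} = 0
g(9) = mex{0} = 1
So g(9) = 1.
For heap C, compute g(0), g(1), … with moves {1, 4, 6, 7}:
k:     0  1  2  3  4  5  6  7  8
g(k):  0  1  0  1  2  0  1  2  3
So g(8) = 3.
By the Sprague-Grundy theorem, the Grundy value of a sum of independent games is the XOR of the component values.
Combined value = 1 XOR 1 XOR 3 = 3.

3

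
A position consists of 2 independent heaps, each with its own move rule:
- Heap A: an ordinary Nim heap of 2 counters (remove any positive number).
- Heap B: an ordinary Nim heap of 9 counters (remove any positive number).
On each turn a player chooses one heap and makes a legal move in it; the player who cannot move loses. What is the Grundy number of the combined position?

11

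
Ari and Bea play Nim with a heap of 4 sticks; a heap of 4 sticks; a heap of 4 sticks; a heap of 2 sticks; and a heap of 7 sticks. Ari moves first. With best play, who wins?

Ari wins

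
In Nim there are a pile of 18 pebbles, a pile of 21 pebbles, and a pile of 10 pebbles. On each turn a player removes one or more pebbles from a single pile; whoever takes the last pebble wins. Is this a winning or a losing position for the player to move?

Winning position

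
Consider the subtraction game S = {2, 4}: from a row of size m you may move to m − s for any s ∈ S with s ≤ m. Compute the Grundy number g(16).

2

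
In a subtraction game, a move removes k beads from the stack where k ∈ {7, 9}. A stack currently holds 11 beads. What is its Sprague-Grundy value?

Compute g(0), g(1), … for moves {7, 9}:
k:     0  1  2  3  4  5  6  7  8  9 10 11
g(k):  0  0  0  0  0  0  0  1  1  1  1  1
So g(11) = 1.

1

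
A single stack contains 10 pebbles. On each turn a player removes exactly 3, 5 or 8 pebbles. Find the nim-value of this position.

Compute g(0), g(1), … for moves {3, 5, 8}:
g(0) = mex{} = 0
g(1) = mex{} = 0
g(2) = mex{} = 0
g(3) = mex{0} = 1
g(4) = mex{0} = 1
g(5) = mex{0} = 1
g(6) = mex{0,1} = 2
g(7) = mex{0,1} = 2
g(8) = mex{0,1} = 2
g(9) = mex{0,1,2} = 3
g(10) = mex{0,1,2} = 3
So g(10) = 3.

3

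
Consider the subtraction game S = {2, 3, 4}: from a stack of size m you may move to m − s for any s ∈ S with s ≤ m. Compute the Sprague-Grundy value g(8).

Grundy values for subtraction set {2, 3, 4}:
k:     0  1  2  3  4  5  6  7  8
g(k):  0  0  1  1  2  2  0  0  1
So g(8) = 1.

1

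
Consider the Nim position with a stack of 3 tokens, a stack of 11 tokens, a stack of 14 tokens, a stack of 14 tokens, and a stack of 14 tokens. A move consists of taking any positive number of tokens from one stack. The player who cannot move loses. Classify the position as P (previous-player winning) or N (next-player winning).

In binary:
  0011  (3)
  1011  (11)
  1110  (14)
  1110  (14)
  1110  (14)
  ----
  0110  (6)
The nim-sum is 6 ≠ 0, so this is an N-position: the player to move can win.

N-position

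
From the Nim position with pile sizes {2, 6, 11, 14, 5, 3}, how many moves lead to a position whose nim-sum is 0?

Nim-sum: 2 ^ 6 ^ 11 ^ 14 ^ 5 ^ 3 = 7.
The overall nim-sum is X = 7. A pile of size p has a winning move iff p XOR X < p (reduce it to p XOR X).
  2: 2 XOR 7 = 5 ≥ 2 — no move.
  6: 6 XOR 7 = 1 < 6 — winning move (to 1).
  11: 11 XOR 7 = 12 ≥ 11 — no move.
  14: 14 XOR 7 = 9 < 14 — winning move (to 9).
  5: 5 XOR 7 = 2 < 5 — winning move (to 2).
  3: 3 XOR 7 = 4 ≥ 3 — no move.
That gives 3 winning moves.

3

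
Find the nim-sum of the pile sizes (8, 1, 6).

Compute the nim-sum pairwise:
8 ^ 1 = 9
9 ^ 6 = 15

15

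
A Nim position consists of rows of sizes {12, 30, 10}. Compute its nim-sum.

In binary:
  01100  (12)
  11110  (30)
  01010  (10)
  -----
  11000  (24)

24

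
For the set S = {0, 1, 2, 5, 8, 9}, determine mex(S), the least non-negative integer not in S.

The values 0, 1, 2 are all present; 3 is the first non-negative integer missing from the set.

3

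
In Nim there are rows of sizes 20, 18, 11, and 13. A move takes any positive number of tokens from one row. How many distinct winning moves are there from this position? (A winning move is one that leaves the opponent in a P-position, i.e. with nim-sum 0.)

Compute the nim-sum pairwise:
20 XOR 18 = 6
6 XOR 11 = 13
13 XOR 13 = 0
The nim-sum is already 0, so every move leaves a nonzero nim-sum — there are no winning moves.

0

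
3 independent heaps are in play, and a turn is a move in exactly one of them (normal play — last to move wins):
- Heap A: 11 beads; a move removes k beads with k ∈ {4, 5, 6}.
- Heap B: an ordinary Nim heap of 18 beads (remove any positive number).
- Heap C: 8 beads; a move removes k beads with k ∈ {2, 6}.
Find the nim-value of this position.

18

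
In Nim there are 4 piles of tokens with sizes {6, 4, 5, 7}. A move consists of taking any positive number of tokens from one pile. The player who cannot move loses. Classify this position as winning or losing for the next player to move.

Losing position

Compute the nim-sum pairwise:
6 XOR 4 = 2
2 XOR 5 = 7
7 XOR 7 = 0
The nim-sum is 0, so this is a P-position: the player to move is in a losing position under optimal play.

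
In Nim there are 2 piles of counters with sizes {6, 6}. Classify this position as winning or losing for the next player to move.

Losing position

Nim-sum: 6 ^ 6 = 0.
The nim-sum is 0, so this is a P-position: the player to move is in a losing position under optimal play.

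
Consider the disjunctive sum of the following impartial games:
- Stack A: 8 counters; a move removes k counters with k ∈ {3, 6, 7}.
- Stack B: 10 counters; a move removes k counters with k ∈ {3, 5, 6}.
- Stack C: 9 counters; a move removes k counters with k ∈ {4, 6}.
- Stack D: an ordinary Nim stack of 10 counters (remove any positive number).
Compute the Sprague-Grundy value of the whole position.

10

For stack A, compute g(0), g(1), … with moves {3, 6, 7}:
g(0) = mex{} = 0
g(1) = mex{} = 0
g(2) = mex{} = 0
g(3) = mex{0} = 1
g(4) = mex{0} = 1
g(5) = mex{0} = 1
g(6) = mex{0,1} = 2
g(7) = mex{0,1} = 2
g(8) = mex{0,1} = 2
So g(8) = 2.
For stack B, compute g(0), g(1), … with moves {3, 5, 6}:
k:     0  1  2  3  4  5  6  7  8  9 10
g(k):  0  0  0  1  1  1  2  2  2  0  0
So g(10) = 0.
Grundy values for stack C (subtraction set {4, 6}):
k:     0  1  2  3  4  5  6  7  8  9
g(k):  0  0  0  0  1  1  1  1  2  2
So g(9) = 2.
Stack D is a plain Nim stack of size 10, so its Grundy value is 10.
The value of a disjunctive sum is the nim-sum of the parts.
Combined value = 2 XOR 0 XOR 2 XOR 10 = 10.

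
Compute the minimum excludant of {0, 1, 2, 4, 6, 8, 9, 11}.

3

The values 0, 1, 2 are all present; 3 is the first non-negative integer missing from the set.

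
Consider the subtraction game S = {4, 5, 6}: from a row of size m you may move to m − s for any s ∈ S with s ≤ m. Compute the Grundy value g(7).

Build the Grundy sequence with g(k) = mex{g(k−s) : s ∈ {4, 5, 6}, s ≤ k}:
k:     0  1  2  3  4  5  6  7
g(k):  0  0  0  0  1  1  1  1
So g(7) = 1.

1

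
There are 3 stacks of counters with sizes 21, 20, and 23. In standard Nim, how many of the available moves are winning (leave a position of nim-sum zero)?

Compute the nim-sum pairwise:
21 ^ 20 = 1
1 ^ 23 = 22
The overall nim-sum is X = 22. A stack of size p has a winning move iff p XOR X < p (reduce it to p XOR X).
  21: 21 XOR 22 = 3 < 21 — winning move (to 3).
  20: 20 XOR 22 = 2 < 20 — winning move (to 2).
  23: 23 XOR 22 = 1 < 23 — winning move (to 1).
That gives 3 winning moves.

3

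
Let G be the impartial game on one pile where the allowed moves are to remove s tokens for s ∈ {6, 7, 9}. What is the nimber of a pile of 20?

0

Grundy values for subtraction set {6, 7, 9}:
k:     0  1  2  3  4  5  6  7  8  9 10 11 12 13 14 15 16 17 18 19 20
g(k):  0  0  0  0  0  0  1  1  1  1  1  1  2  2  2  0  0  0  0  0  0
So g(20) = 0.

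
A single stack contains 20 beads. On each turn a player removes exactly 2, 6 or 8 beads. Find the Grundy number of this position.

Build the Grundy sequence with g(k) = mex{g(k−s) : s ∈ {2, 6, 8}, s ≤ k}:
k:     0  1  2  3  4  5  6  7  8  9 10 11 12 13 14 15 16 17 18 19 20
g(k):  0  0  1  1  0  0  1  1  2  2  3  3  2  2  0  0  1  1  0  0  1
So g(20) = 1.

1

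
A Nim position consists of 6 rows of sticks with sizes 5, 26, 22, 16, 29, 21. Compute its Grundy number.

Nim-sum: 5 XOR 26 XOR 22 XOR 16 XOR 29 XOR 21 = 17.

17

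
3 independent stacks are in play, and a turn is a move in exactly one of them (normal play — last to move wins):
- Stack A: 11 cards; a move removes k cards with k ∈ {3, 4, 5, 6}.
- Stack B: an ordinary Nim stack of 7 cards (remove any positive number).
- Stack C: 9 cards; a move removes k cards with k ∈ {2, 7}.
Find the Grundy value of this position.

7

Grundy values for stack A (subtraction set {3, 4, 5, 6}):
g(0) = mex{} = 0
g(1) = mex{} = 0
g(2) = mex{} = 0
g(3) = mex{0} = 1
g(4) = mex{0} = 1
g(5) = mex{0} = 1
g(6) = mex{0,1} = 2
g(7) = mex{0,1} = 2
g(8) = mex{0,1} = 2
g(9) = mex{1,2} = 0
g(10) = mex{1,2} = 0
g(11) = mex{1,2} = 0
So g(11) = 0.
Stack B is a plain Nim stack of size 7, so its Grundy value is 7.
Grundy values for stack C (subtraction set {2, 7}):
g(0) = mex{} = 0
g(1) = mex{} = 0
g(2) = mex{0} = 1
g(3) = mex{0} = 1
g(4) = mex{1} = 0
g(5) = mex{1} = 0
g(6) = mex{0} = 1
g(7) = mex{0} = 1
g(8) = mex{0,1} = 2
g(9) = mex{1} = 0
So g(9) = 0.
The value of a disjunctive sum is the nim-sum of the parts.
Combined value = 0 ⊕ 7 ⊕ 0 = 7.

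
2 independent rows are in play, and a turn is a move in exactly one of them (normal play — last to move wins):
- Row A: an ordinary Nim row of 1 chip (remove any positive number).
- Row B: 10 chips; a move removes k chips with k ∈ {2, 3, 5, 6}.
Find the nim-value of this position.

Row A is a plain Nim row of size 1, so its Grundy value is 1.
For row B, compute g(0), g(1), … with moves {2, 3, 5, 6}:
k:     0  1  2  3  4  5  6  7  8  9 10
g(k):  0  0  1  1  2  2  3  3  0  0  1
So g(10) = 1.
The value of a disjunctive sum is the nim-sum of the parts.
Combined value = 1 ⊕ 1 = 0.

0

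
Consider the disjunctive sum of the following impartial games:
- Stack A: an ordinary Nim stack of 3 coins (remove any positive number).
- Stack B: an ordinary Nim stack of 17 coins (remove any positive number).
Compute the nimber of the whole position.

Stack A is a plain Nim stack of size 3, so its Grundy value is 3.
Stack B is a plain Nim stack of size 17, so its Grundy value is 17.
The value of a disjunctive sum is the nim-sum of the parts.
Combined value = 3 ⊕ 17 = 18.

18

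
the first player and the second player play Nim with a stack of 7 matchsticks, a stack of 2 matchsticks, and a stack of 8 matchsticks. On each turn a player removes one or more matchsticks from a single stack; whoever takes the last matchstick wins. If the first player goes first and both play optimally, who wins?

the first player wins

Nim-sum: 7 ^ 2 ^ 8 = 13.
The nim-sum is 13 ≠ 0, so this is an N-position: the player to move can win; the first player has a winning move.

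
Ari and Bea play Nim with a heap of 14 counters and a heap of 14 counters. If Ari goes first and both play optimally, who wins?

Bea wins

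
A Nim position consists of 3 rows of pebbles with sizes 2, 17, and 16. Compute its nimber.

3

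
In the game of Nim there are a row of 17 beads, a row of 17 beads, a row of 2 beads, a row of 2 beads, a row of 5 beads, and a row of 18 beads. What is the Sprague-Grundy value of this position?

23

Write each in binary and XOR column by column:
  10001  (17)
  10001  (17)
  00010  (2)
  00010  (2)
  00101  (5)
  10010  (18)
  -----
  10111  (23)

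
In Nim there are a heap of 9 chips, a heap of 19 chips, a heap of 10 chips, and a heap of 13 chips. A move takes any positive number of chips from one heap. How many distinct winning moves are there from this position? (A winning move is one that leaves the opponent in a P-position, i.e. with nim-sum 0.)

1

Bitwise XOR of the heap sizes:
  01001  (9)
  10011  (19)
  01010  (10)
  01101  (13)
  -----
  11101  (29)
The overall nim-sum is X = 29. A heap of size p has a winning move iff p XOR X < p (reduce it to p XOR X).
  9: 9 XOR 29 = 20 ≥ 9 — no move.
  19: 19 XOR 29 = 14 < 19 — winning move (to 14).
  10: 10 XOR 29 = 23 ≥ 10 — no move.
  13: 13 XOR 29 = 16 ≥ 13 — no move.
That gives 1 winning move.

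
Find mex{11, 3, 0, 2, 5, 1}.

4

The values 0, 1, 2, 3 are all present; 4 is the first non-negative integer missing from the set.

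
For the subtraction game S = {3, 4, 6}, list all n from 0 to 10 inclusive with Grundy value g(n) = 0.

0, 1, 2, 9, 10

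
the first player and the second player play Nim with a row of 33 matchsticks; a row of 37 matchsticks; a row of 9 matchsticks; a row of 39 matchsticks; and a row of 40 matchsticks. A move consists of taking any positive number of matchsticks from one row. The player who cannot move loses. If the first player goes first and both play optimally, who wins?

Write each in binary and XOR column by column:
  100001  (33)
  100101  (37)
  001001  (9)
  100111  (39)
  101000  (40)
  ------
  000010  (2)
The nim-sum is 2 ≠ 0, so this is an N-position: the player to move can win; the first player has a winning move.

the first player wins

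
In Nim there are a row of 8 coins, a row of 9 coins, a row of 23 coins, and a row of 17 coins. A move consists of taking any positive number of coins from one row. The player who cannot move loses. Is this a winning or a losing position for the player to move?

Nim-sum: 8 XOR 9 XOR 23 XOR 17 = 7.
The nim-sum is 7 ≠ 0, so this is an N-position: the player to move can win.

Winning position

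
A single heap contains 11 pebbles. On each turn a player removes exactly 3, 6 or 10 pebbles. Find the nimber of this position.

3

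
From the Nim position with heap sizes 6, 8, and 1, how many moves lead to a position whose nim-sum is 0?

1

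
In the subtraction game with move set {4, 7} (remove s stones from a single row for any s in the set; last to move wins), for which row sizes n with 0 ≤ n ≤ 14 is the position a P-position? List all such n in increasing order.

0, 1, 2, 3, 11, 12, 13, 14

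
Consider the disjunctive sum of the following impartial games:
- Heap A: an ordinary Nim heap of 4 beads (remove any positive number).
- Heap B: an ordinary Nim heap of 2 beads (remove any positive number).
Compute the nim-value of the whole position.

6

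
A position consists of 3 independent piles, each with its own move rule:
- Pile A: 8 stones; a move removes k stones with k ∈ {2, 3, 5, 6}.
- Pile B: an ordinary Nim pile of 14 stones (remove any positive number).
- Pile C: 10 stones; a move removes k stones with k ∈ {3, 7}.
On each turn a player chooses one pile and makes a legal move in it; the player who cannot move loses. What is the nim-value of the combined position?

Build the Grundy sequence for pile A with g(k) = mex{g(k−s) : s ∈ {2, 3, 5, 6}, s ≤ k}:
g(0) = mex{} = 0
g(1) = mex{} = 0
g(2) = mex{0} = 1
g(3) = mex{0} = 1
g(4) = mex{0,1} = 2
g(5) = mex{0,1} = 2
g(6) = mex{0,1,2} = 3
g(7) = mex{0,1,2} = 3
g(8) = mex{1,2,3} = 0
So g(8) = 0.
Pile B is a plain Nim pile of size 14, so its Grundy value is 14.
Build the Grundy sequence for pile C with g(k) = mex{g(k−s) : s ∈ {3, 7}, s ≤ k}:
g(0) = mex{} = 0
g(1) = mex{} = 0
g(2) = mex{} = 0
g(3) = mex{0} = 1
g(4) = mex{0} = 1
g(5) = mex{0} = 1
g(6) = mex{1} = 0
g(7) = mex{0,1} = 2
g(8) = mex{0,1} = 2
g(9) = mex{0} = 1
g(10) = mex{1,2} = 0
So g(10) = 0.
The value of a disjunctive sum is the nim-sum of the parts.
Combined value = 0 XOR 14 XOR 0 = 14.

14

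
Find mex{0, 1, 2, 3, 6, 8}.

The values 0, 1, 2, 3 are all present; 4 is the first non-negative integer missing from the set.

4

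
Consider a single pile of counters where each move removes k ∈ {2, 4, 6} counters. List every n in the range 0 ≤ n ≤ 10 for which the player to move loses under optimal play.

Build the Grundy sequence with g(k) = mex{g(k−s) : s ∈ {2, 4, 6}, s ≤ k}:
k:     0  1  2  3  4  5  6  7  8  9 10
g(k):  0  0  1  1  2  2  3  3  0  0  1
The P-positions (g = 0) in 0..10 are 0, 1, 8, 9.

0, 1, 8, 9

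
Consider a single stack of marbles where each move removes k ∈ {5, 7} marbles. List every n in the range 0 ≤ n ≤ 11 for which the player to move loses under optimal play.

0, 1, 2, 3, 4

Grundy values for subtraction set {5, 7}:
k:     0  1  2  3  4  5  6  7  8  9 10 11
g(k):  0  0  0  0  0  1  1  1  1  1  2  2
The P-positions (g = 0) in 0..11 are 0, 1, 2, 3, 4.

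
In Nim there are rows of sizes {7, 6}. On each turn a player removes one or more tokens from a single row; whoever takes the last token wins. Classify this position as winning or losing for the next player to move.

Nim-sum: 7 ^ 6 = 1.
The nim-sum is 1 ≠ 0, so this is an N-position: the player to move can win.

Winning position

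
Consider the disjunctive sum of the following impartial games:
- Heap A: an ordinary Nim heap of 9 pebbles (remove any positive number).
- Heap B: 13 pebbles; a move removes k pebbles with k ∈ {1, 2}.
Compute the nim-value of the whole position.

8

Heap A is a plain Nim heap of size 9, so its Grundy value is 9.
Grundy values for heap B (subtraction set {1, 2}):
g(0) = mex{} = 0
g(1) = mex{0} = 1
g(2) = mex{0,1} = 2
g(3) = mex{1,2} = 0
g(4) = mex{0,2} = 1
g(5) = mex{0,1} = 2
g(6) = mex{1,2} = 0
g(7) = mex{0,2} = 1
g(8) = mex{0,1} = 2
g(9) = mex{1,2} = 0
g(10) = mex{0,2} = 1
g(11) = mex{0,1} = 2
g(12) = mex{1,2} = 0
g(13) = mex{0,2} = 1
So g(13) = 1.
The value of a disjunctive sum is the nim-sum of the parts.
Combined value = 9 ⊕ 1 = 8.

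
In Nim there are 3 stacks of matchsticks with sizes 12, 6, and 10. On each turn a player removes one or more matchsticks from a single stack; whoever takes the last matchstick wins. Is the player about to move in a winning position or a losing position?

Compute the nim-sum pairwise:
12 ⊕ 6 = 10
10 ⊕ 10 = 0
The nim-sum is 0, so this is a P-position: the player to move is in a losing position under optimal play.

Losing position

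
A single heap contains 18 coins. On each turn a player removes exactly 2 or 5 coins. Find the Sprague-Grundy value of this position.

0

Grundy values for subtraction set {2, 5}:
k:     0  1  2  3  4  5  6  7  8  9 10 11 12 13 14 15 16 17 18
g(k):  0  0  1  1  0  2  1  0  0  1  1  0  2  1  0  0  1  1  0
So g(18) = 0.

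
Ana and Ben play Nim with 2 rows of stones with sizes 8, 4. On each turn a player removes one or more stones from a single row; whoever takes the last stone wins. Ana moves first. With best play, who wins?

Ana wins

Nim-sum: 8 ⊕ 4 = 12.
The nim-sum is 12 ≠ 0, so this is an N-position: the player to move can win; Ana has a winning move.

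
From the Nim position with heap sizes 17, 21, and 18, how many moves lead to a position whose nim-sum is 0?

Nim-sum: 17 XOR 21 XOR 18 = 22.
The overall nim-sum is X = 22. A heap of size p has a winning move iff p XOR X < p (reduce it to p XOR X).
  17: 17 XOR 22 = 7 < 17 — winning move (to 7).
  21: 21 XOR 22 = 3 < 21 — winning move (to 3).
  18: 18 XOR 22 = 4 < 18 — winning move (to 4).
That gives 3 winning moves.

3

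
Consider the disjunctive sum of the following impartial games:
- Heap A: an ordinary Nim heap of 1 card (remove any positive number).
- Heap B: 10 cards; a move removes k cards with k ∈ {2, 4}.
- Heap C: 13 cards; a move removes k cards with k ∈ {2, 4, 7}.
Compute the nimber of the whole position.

Heap A is a plain Nim heap of size 1, so its Grundy value is 1.
Build the Grundy sequence for heap B with g(k) = mex{g(k−s) : s ∈ {2, 4}, s ≤ k}:
g(0) = mex{} = 0
g(1) = mex{} = 0
g(2) = mex{0} = 1
g(3) = mex{0} = 1
g(4) = mex{0,1} = 2
g(5) = mex{0,1} = 2
g(6) = mex{1,2} = 0
g(7) = mex{1,2} = 0
g(8) = mex{0,2} = 1
g(9) = mex{0,2} = 1
g(10) = mex{0,1} = 2
So g(10) = 2.
For heap C, compute g(0), g(1), … with moves {2, 4, 7}:
k:     0  1  2  3  4  5  6  7  8  9 10 11 12 13
g(k):  0  0  1  1  2  2  0  3  1  0  2  1  0  2
So g(13) = 2.
By the Sprague-Grundy theorem, the Grundy value of a sum of independent games is the XOR of the component values.
Combined value = 1 ⊕ 2 ⊕ 2 = 1.

1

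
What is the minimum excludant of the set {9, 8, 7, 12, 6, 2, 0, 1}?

3

The values 0, 1, 2 are all present; 3 is the first non-negative integer missing from the set.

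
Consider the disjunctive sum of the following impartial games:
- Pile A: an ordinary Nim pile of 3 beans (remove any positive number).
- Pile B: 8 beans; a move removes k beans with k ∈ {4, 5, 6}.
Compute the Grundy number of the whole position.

1

Pile A is a plain Nim pile of size 3, so its Grundy value is 3.
Grundy values for pile B (subtraction set {4, 5, 6}):
k:     0  1  2  3  4  5  6  7  8
g(k):  0  0  0  0  1  1  1  1  2
So g(8) = 2.
By the Sprague-Grundy theorem, the Grundy value of a sum of independent games is the XOR of the component values.
Combined value = 3 ⊕ 2 = 1.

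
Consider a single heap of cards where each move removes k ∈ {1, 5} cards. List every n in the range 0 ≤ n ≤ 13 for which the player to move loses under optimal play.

0, 2, 4, 6, 8, 10, 12

Build the Grundy sequence with g(k) = mex{g(k−s) : s ∈ {1, 5}, s ≤ k}:
k:     0  1  2  3  4  5  6  7  8  9 10 11 12 13
g(k):  0  1  0  1  0  1  0  1  0  1  0  1  0  1
The P-positions (g = 0) in 0..13 are 0, 2, 4, 6, 8, 10, 12.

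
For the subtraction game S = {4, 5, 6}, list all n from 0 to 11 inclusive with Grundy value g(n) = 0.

Compute g(0), g(1), … for moves {4, 5, 6}:
k:     0  1  2  3  4  5  6  7  8  9 10 11
g(k):  0  0  0  0  1  1  1  1  2  2  0  0
The P-positions (g = 0) in 0..11 are 0, 1, 2, 3, 10, 11.

0, 1, 2, 3, 10, 11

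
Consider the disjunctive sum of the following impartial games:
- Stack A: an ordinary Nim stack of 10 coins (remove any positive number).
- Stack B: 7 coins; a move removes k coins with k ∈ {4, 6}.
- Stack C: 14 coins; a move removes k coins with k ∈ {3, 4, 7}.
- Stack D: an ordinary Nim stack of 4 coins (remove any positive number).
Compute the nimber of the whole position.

Stack A is a plain Nim stack of size 10, so its Grundy value is 10.
For stack B, compute g(0), g(1), … with moves {4, 6}:
g(0) = mex{} = 0
g(1) = mex{} = 0
g(2) = mex{} = 0
g(3) = mex{} = 0
g(4) = mex{0} = 1
g(5) = mex{0} = 1
g(6) = mex{0} = 1
g(7) = mex{0} = 1
So g(7) = 1.
For stack C, compute g(0), g(1), … with moves {3, 4, 7}:
g(0) = mex{} = 0
g(1) = mex{} = 0
g(2) = mex{} = 0
g(3) = mex{0} = 1
g(4) = mex{0} = 1
g(5) = mex{0} = 1
g(6) = mex{0,1} = 2
g(7) = mex{0,1} = 2
g(8) = mex{0,1} = 2
g(9) = mex{0,1,2} = 3
g(10) = mex{1,2} = 0
g(11) = mex{1,2} = 0
g(12) = mex{1,2,3} = 0
g(13) = mex{0,2,3} = 1
g(14) = mex{0,2} = 1
So g(14) = 1.
Stack D is a plain Nim stack of size 4, so its Grundy value is 4.
By the Sprague-Grundy theorem, the Grundy value of a sum of independent games is the XOR of the component values.
Combined value = 10 XOR 1 XOR 1 XOR 4 = 14.

14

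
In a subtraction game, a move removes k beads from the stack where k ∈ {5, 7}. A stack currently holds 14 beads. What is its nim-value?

0

Compute g(0), g(1), … for moves {5, 7}:
g(0) = mex{} = 0
g(1) = mex{} = 0
g(2) = mex{} = 0
g(3) = mex{} = 0
g(4) = mex{} = 0
g(5) = mex{0} = 1
g(6) = mex{0} = 1
g(7) = mex{0} = 1
g(8) = mex{0} = 1
g(9) = mex{0} = 1
g(10) = mex{0,1} = 2
g(11) = mex{0,1} = 2
g(12) = mex{1} = 0
g(13) = mex{1} = 0
g(14) = mex{1} = 0
So g(14) = 0.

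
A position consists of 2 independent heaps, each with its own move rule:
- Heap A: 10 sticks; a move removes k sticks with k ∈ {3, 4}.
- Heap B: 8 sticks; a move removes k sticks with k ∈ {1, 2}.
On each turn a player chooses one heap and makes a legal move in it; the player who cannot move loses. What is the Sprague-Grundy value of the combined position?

3

Grundy values for heap A (subtraction set {3, 4}):
k:     0  1  2  3  4  5  6  7  8  9 10
g(k):  0  0  0  1  1  1  2  0  0  0  1
So g(10) = 1.
Build the Grundy sequence for heap B with g(k) = mex{g(k−s) : s ∈ {1, 2}, s ≤ k}:
g(0) = mex{} = 0
g(1) = mex{0} = 1
g(2) = mex{0,1} = 2
g(3) = mex{1,2} = 0
g(4) = mex{0,2} = 1
g(5) = mex{0,1} = 2
g(6) = mex{1,2} = 0
g(7) = mex{0,2} = 1
g(8) = mex{0,1} = 2
So g(8) = 2.
The value of a disjunctive sum is the nim-sum of the parts.
Combined value = 1 XOR 2 = 3.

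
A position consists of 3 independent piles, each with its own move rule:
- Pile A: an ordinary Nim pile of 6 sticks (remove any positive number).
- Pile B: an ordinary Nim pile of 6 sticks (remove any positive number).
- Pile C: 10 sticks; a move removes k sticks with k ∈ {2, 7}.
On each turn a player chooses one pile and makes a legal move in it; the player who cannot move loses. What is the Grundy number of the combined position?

0

Pile A is a plain Nim pile of size 6, so its Grundy value is 6.
Pile B is a plain Nim pile of size 6, so its Grundy value is 6.
Grundy values for pile C (subtraction set {2, 7}):
g(0) = mex{} = 0
g(1) = mex{} = 0
g(2) = mex{0} = 1
g(3) = mex{0} = 1
g(4) = mex{1} = 0
g(5) = mex{1} = 0
g(6) = mex{0} = 1
g(7) = mex{0} = 1
g(8) = mex{0,1} = 2
g(9) = mex{1} = 0
g(10) = mex{1,2} = 0
So g(10) = 0.
The value of a disjunctive sum is the nim-sum of the parts.
Combined value = 6 XOR 6 XOR 0 = 0.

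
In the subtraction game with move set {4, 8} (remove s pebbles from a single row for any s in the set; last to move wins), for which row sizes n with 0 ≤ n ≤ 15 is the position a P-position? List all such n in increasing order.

0, 1, 2, 3, 12, 13, 14, 15

Compute g(0), g(1), … for moves {4, 8}:
k:     0  1  2  3  4  5  6  7  8  9 10 11 12 13 14 15
g(k):  0  0  0  0  1  1  1  1  2  2  2  2  0  0  0  0
The P-positions (g = 0) in 0..15 are 0, 1, 2, 3, 12, 13, 14, 15.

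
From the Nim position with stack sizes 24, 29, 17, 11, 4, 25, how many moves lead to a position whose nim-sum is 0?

Compute the nim-sum pairwise:
24 ⊕ 29 = 5
5 ⊕ 17 = 20
20 ⊕ 11 = 31
31 ⊕ 4 = 27
27 ⊕ 25 = 2
The overall nim-sum is X = 2. A stack of size p has a winning move iff p XOR X < p (reduce it to p XOR X).
  24: 24 XOR 2 = 26 ≥ 24 — no move.
  29: 29 XOR 2 = 31 ≥ 29 — no move.
  17: 17 XOR 2 = 19 ≥ 17 — no move.
  11: 11 XOR 2 = 9 < 11 — winning move (to 9).
  4: 4 XOR 2 = 6 ≥ 4 — no move.
  25: 25 XOR 2 = 27 ≥ 25 — no move.
That gives 1 winning move.

1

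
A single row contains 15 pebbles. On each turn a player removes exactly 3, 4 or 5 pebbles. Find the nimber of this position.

Compute g(0), g(1), … for moves {3, 4, 5}:
k:     0  1  2  3  4  5  6  7  8  9 10 11 12 13 14 15
g(k):  0  0  0  1  1  1  2  2  0  0  0  1  1  1  2  2
So g(15) = 2.

2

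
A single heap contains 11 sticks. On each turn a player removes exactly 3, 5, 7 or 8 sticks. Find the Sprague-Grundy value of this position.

Build the Grundy sequence with g(k) = mex{g(k−s) : s ∈ {3, 5, 7, 8}, s ≤ k}:
g(0) = mex{} = 0
g(1) = mex{} = 0
g(2) = mex{} = 0
g(3) = mex{0} = 1
g(4) = mex{0} = 1
g(5) = mex{0} = 1
g(6) = mex{0,1} = 2
g(7) = mex{0,1} = 2
g(8) = mex{0,1} = 2
g(9) = mex{0,1,2} = 3
g(10) = mex{0,1,2} = 3
g(11) = mex{1,2} = 0
So g(11) = 0.

0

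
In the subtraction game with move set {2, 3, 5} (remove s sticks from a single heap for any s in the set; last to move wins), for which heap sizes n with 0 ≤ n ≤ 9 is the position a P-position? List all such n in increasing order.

0, 1, 7, 8

Grundy values for subtraction set {2, 3, 5}:
g(0) = mex{} = 0
g(1) = mex{} = 0
g(2) = mex{0} = 1
g(3) = mex{0} = 1
g(4) = mex{0,1} = 2
g(5) = mex{0,1} = 2
g(6) = mex{0,1,2} = 3
g(7) = mex{1,2} = 0
g(8) = mex{1,2,3} = 0
g(9) = mex{0,2,3} = 1
The P-positions (g = 0) in 0..9 are 0, 1, 7, 8.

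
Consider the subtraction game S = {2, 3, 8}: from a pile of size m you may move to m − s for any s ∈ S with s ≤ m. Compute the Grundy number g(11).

0

Grundy values for subtraction set {2, 3, 8}:
g(0) = mex{} = 0
g(1) = mex{} = 0
g(2) = mex{0} = 1
g(3) = mex{0} = 1
g(4) = mex{0,1} = 2
g(5) = mex{1} = 0
g(6) = mex{1,2} = 0
g(7) = mex{0,2} = 1
g(8) = mex{0} = 1
g(9) = mex{0,1} = 2
g(10) = mex{1} = 0
g(11) = mex{1,2} = 0
So g(11) = 0.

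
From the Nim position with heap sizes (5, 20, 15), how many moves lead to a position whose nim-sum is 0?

1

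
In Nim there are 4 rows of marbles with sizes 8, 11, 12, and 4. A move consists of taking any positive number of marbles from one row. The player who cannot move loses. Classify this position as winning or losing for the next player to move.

Nim-sum: 8 ^ 11 ^ 12 ^ 4 = 11.
The nim-sum is 11 ≠ 0, so this is an N-position: the player to move can win.

Winning position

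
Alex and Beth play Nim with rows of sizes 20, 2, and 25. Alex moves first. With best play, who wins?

Alex wins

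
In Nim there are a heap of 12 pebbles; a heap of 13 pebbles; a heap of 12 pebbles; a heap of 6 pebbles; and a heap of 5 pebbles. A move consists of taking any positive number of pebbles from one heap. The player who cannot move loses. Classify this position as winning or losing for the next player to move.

Winning position

Write each in binary and XOR column by column:
  1100  (12)
  1101  (13)
  1100  (12)
  0110  (6)
  0101  (5)
  ----
  1110  (14)
The nim-sum is 14 ≠ 0, so this is an N-position: the player to move can win.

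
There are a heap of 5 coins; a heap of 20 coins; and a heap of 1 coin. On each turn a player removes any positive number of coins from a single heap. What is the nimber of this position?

16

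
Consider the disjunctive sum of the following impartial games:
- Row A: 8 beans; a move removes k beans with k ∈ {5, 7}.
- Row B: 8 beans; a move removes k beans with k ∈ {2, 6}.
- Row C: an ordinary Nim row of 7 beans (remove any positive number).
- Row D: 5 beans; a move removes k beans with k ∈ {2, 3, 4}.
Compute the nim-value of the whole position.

Build the Grundy sequence for row A with g(k) = mex{g(k−s) : s ∈ {5, 7}, s ≤ k}:
g(0) = mex{} = 0
g(1) = mex{} = 0
g(2) = mex{} = 0
g(3) = mex{} = 0
g(4) = mex{} = 0
g(5) = mex{0} = 1
g(6) = mex{0} = 1
g(7) = mex{0} = 1
g(8) = mex{0} = 1
So g(8) = 1.
Grundy values for row B (subtraction set {2, 6}):
g(0) = mex{} = 0
g(1) = mex{} = 0
g(2) = mex{0} = 1
g(3) = mex{0} = 1
g(4) = mex{1} = 0
g(5) = mex{1} = 0
g(6) = mex{0} = 1
g(7) = mex{0} = 1
g(8) = mex{1} = 0
So g(8) = 0.
Row C is a plain Nim row of size 7, so its Grundy value is 7.
Grundy values for row D (subtraction set {2, 3, 4}):
k:     0  1  2  3  4  5
g(k):  0  0  1  1  2  2
So g(5) = 2.
The value of a disjunctive sum is the nim-sum of the parts.
Combined value = 1 XOR 0 XOR 7 XOR 2 = 4.

4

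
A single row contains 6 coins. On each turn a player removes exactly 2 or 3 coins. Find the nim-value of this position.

0

Compute g(0), g(1), … for moves {2, 3}:
k:     0  1  2  3  4  5  6
g(k):  0  0  1  1  2  0  0
So g(6) = 0.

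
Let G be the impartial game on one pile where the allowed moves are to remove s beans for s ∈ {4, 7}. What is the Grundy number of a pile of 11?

0

Compute g(0), g(1), … for moves {4, 7}:
g(0) = mex{} = 0
g(1) = mex{} = 0
g(2) = mex{} = 0
g(3) = mex{} = 0
g(4) = mex{0} = 1
g(5) = mex{0} = 1
g(6) = mex{0} = 1
g(7) = mex{0} = 1
g(8) = mex{0,1} = 2
g(9) = mex{0,1} = 2
g(10) = mex{0,1} = 2
g(11) = mex{1} = 0
So g(11) = 0.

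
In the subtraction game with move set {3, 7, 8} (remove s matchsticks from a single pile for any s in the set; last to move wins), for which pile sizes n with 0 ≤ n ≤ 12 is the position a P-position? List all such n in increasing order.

0, 1, 2, 6, 11, 12

Build the Grundy sequence with g(k) = mex{g(k−s) : s ∈ {3, 7, 8}, s ≤ k}:
k:     0  1  2  3  4  5  6  7  8  9 10 11 12
g(k):  0  0  0  1  1  1  0  2  2  1  3  0  0
The P-positions (g = 0) in 0..12 are 0, 1, 2, 6, 11, 12.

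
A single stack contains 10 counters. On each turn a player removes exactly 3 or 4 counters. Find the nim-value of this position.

1

Compute g(0), g(1), … for moves {3, 4}:
g(0) = mex{} = 0
g(1) = mex{} = 0
g(2) = mex{} = 0
g(3) = mex{0} = 1
g(4) = mex{0} = 1
g(5) = mex{0} = 1
g(6) = mex{0,1} = 2
g(7) = mex{1} = 0
g(8) = mex{1} = 0
g(9) = mex{1,2} = 0
g(10) = mex{0,2} = 1
So g(10) = 1.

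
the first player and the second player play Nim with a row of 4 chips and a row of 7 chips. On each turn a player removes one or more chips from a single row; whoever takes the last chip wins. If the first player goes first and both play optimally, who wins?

the first player wins

Compute the nim-sum pairwise:
4 ^ 7 = 3
The nim-sum is 3 ≠ 0, so this is an N-position: the player to move can win; the first player has a winning move.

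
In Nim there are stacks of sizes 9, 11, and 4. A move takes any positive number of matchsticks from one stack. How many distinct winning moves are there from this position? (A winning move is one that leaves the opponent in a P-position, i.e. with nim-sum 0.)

Nim-sum: 9 XOR 11 XOR 4 = 6.
The overall nim-sum is X = 6. A stack of size p has a winning move iff p XOR X < p (reduce it to p XOR X).
  9: 9 XOR 6 = 15 ≥ 9 — no move.
  11: 11 XOR 6 = 13 ≥ 11 — no move.
  4: 4 XOR 6 = 2 < 4 — winning move (to 2).
That gives 1 winning move.

1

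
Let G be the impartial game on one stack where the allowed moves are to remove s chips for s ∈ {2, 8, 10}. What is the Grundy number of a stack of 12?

2

Grundy values for subtraction set {2, 8, 10}:
g(0) = mex{} = 0
g(1) = mex{} = 0
g(2) = mex{0} = 1
g(3) = mex{0} = 1
g(4) = mex{1} = 0
g(5) = mex{1} = 0
g(6) = mex{0} = 1
g(7) = mex{0} = 1
g(8) = mex{0,1} = 2
g(9) = mex{0,1} = 2
g(10) = mex{0,1,2} = 3
g(11) = mex{0,1,2} = 3
g(12) = mex{0,1,3} = 2
So g(12) = 2.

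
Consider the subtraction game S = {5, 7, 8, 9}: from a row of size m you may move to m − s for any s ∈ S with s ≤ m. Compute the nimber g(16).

0

Compute g(0), g(1), … for moves {5, 7, 8, 9}:
k:     0  1  2  3  4  5  6  7  8  9 10 11 12 13 14 15 16
g(k):  0  0  0  0  0  1  1  1  1  1  2  2  2  2  0  0  0
So g(16) = 0.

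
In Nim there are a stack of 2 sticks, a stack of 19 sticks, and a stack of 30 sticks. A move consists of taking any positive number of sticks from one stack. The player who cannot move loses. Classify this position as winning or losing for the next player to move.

Winning position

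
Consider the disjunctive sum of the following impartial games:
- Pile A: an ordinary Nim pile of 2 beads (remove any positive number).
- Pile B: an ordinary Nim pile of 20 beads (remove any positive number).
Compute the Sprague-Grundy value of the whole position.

Pile A is a plain Nim pile of size 2, so its Grundy value is 2.
Pile B is a plain Nim pile of size 20, so its Grundy value is 20.
The value of a disjunctive sum is the nim-sum of the parts.
Combined value = 2 XOR 20 = 22.

22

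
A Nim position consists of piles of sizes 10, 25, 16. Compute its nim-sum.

3

Nim-sum: 10 XOR 25 XOR 16 = 3.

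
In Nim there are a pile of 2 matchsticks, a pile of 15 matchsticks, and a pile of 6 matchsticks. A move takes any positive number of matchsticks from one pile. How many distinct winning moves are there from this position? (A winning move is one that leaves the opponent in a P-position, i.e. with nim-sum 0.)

1

Nim-sum: 2 ^ 15 ^ 6 = 11.
The overall nim-sum is X = 11. A pile of size p has a winning move iff p XOR X < p (reduce it to p XOR X).
  2: 2 XOR 11 = 9 ≥ 2 — no move.
  15: 15 XOR 11 = 4 < 15 — winning move (to 4).
  6: 6 XOR 11 = 13 ≥ 6 — no move.
That gives 1 winning move.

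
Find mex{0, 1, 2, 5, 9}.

The values 0, 1, 2 are all present; 3 is the first non-negative integer missing from the set.

3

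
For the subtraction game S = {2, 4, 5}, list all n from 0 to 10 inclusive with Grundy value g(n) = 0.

0, 1, 7, 8

Build the Grundy sequence with g(k) = mex{g(k−s) : s ∈ {2, 4, 5}, s ≤ k}:
g(0) = mex{} = 0
g(1) = mex{} = 0
g(2) = mex{0} = 1
g(3) = mex{0} = 1
g(4) = mex{0,1} = 2
g(5) = mex{0,1} = 2
g(6) = mex{0,1,2} = 3
g(7) = mex{1,2} = 0
g(8) = mex{1,2,3} = 0
g(9) = mex{0,2} = 1
g(10) = mex{0,2,3} = 1
The P-positions (g = 0) in 0..10 are 0, 1, 7, 8.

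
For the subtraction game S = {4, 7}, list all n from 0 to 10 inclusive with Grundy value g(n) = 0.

0, 1, 2, 3

Compute g(0), g(1), … for moves {4, 7}:
g(0) = mex{} = 0
g(1) = mex{} = 0
g(2) = mex{} = 0
g(3) = mex{} = 0
g(4) = mex{0} = 1
g(5) = mex{0} = 1
g(6) = mex{0} = 1
g(7) = mex{0} = 1
g(8) = mex{0,1} = 2
g(9) = mex{0,1} = 2
g(10) = mex{0,1} = 2
The P-positions (g = 0) in 0..10 are 0, 1, 2, 3.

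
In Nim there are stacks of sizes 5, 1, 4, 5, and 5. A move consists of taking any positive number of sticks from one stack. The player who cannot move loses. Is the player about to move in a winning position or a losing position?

Losing position

Write each in binary and XOR column by column:
  101  (5)
  001  (1)
  100  (4)
  101  (5)
  101  (5)
  ---
  000  (0)
The nim-sum is 0, so this is a P-position: the player to move is in a losing position under optimal play.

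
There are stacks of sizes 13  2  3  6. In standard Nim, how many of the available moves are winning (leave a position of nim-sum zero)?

In binary:
  1101  (13)
  0010  (2)
  0011  (3)
  0110  (6)
  ----
  1010  (10)
The overall nim-sum is X = 10. A stack of size p has a winning move iff p XOR X < p (reduce it to p XOR X).
  13: 13 XOR 10 = 7 < 13 — winning move (to 7).
  2: 2 XOR 10 = 8 ≥ 2 — no move.
  3: 3 XOR 10 = 9 ≥ 3 — no move.
  6: 6 XOR 10 = 12 ≥ 6 — no move.
That gives 1 winning move.

1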